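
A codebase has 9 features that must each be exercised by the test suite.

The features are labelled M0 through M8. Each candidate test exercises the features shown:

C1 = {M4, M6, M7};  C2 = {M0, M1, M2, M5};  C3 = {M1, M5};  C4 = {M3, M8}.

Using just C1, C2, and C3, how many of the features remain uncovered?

2

Union of C1, C2, C3 = {M0, M1, M2, M4, M5, M6, M7}.
Not covered: M3, M8 — 2 features.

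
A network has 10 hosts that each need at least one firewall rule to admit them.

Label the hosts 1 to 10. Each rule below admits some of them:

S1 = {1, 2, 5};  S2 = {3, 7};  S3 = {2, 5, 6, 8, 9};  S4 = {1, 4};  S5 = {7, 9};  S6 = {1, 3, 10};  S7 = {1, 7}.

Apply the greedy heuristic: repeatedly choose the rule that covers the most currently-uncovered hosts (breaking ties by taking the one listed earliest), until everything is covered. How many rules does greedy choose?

Greedy: pick S3 (covers 5 new) → pick S6 (covers 3 new) → pick S2 (covers 1 new) → pick S4 (covers 1 new). Total picks: 4.

4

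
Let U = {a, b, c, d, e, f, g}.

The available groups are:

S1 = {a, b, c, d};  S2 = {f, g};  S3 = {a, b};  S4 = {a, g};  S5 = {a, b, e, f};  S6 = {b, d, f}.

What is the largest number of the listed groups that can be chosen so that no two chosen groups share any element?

S2, S3 are pairwise disjoint (S2={f,g}; S3={a,b}).
Every remaining group overlaps one of these, and no 3 of the listed groups are pairwise disjoint, so 2 is the maximum.

2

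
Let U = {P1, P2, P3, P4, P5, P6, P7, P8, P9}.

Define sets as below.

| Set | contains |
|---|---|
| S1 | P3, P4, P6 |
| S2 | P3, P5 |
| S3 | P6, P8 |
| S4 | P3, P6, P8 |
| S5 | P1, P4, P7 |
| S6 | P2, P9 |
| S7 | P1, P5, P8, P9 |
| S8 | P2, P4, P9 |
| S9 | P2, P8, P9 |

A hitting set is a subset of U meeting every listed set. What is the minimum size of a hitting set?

The 4 points {P3, P4, P8, P9} hit every set.
The sets S2, S3, S5, S6 are pairwise disjoint, so any hitting set needs a separate point for each — at least 4. Hence 4 is optimal.

4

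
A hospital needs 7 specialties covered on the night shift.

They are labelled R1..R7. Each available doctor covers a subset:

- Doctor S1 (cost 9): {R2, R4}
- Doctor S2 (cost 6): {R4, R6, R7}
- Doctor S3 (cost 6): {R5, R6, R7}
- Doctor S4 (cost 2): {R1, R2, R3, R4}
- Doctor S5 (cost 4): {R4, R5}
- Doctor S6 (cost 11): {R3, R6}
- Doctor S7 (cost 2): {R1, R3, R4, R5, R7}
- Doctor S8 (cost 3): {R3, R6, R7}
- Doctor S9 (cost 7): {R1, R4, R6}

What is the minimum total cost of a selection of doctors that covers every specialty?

7

S4, S7, S8 together cover every specialty (S4 ∪ S7 ∪ S8 = {R1, R2, R3, R4, R5, R6, R7}); total cost 2 + 2 + 3 = 7.
No covering selection has total cost below 7.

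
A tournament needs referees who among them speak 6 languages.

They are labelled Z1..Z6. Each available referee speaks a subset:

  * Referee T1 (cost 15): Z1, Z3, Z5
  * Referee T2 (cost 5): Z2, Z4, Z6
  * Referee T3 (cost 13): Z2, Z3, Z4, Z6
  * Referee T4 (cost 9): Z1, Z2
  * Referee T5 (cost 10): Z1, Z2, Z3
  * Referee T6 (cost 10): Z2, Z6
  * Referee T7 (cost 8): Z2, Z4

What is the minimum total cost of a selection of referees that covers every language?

20

T1, T2 together cover every language (T1 ∪ T2 = {Z1, Z2, Z3, Z4, Z5, Z6}); total cost 15 + 5 = 20.
No covering selection has total cost below 20.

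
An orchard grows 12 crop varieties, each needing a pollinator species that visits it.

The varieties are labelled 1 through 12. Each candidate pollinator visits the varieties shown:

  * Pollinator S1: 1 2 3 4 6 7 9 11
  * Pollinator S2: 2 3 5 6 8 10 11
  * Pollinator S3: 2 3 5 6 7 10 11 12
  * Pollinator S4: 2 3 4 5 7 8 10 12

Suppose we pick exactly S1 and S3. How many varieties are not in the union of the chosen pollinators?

Union of S1, S3 = {1, 2, 3, 4, 5, 6, 7, 9, 10, 11, 12}.
Not covered: 8 — 1 variety.

1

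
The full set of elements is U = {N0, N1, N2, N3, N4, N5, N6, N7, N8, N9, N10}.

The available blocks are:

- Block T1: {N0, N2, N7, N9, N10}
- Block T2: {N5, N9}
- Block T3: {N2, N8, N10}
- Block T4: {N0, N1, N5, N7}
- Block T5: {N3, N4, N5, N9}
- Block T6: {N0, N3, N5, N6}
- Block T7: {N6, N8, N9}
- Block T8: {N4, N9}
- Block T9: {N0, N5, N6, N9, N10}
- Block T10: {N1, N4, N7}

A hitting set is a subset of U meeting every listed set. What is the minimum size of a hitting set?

The 4 elements {N6, N7, N8, N9} hit every block.
No choice of 3 elements meets every block, so 4 is the minimum.

4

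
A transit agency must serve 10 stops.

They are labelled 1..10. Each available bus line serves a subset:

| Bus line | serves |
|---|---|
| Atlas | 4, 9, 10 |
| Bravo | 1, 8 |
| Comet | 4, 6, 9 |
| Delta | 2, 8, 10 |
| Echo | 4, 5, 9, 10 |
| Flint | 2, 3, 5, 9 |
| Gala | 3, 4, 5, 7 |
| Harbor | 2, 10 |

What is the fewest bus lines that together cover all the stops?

Bravo and Comet and Delta and Gala together: Bravo ∪ Comet ∪ Delta ∪ Gala = {1, 2, 3, 4, 5, 6, 7, 8, 9, 10} — every stop is covered.
Only Comet contains 6, so Comet is forced; the remaining 7 stops need at least 3 more bus lines (each remaining bus line adds at most 3) — so at least 4 bus lines are needed, and 4 is optimal.

4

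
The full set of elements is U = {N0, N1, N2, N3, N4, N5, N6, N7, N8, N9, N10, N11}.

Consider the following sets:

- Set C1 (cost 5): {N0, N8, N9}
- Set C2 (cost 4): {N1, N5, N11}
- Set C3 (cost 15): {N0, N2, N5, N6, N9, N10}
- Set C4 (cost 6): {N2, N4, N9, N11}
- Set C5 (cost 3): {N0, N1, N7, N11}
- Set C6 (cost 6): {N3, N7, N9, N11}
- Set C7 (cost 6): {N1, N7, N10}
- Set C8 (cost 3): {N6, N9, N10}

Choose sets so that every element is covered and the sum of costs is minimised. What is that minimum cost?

24

C1, C2, C4, C6, C8 together cover every element (C1 ∪ C2 ∪ C4 ∪ C6 ∪ C8 = {N0, N1, N2, N3, N4, N5, N6, N7, N8, N9, N10, N11}); total cost 5 + 4 + 6 + 6 + 3 = 24.
The greedy pick C5, C8, C4, C2, C1, C6 costs 27; no covering selection beats 24.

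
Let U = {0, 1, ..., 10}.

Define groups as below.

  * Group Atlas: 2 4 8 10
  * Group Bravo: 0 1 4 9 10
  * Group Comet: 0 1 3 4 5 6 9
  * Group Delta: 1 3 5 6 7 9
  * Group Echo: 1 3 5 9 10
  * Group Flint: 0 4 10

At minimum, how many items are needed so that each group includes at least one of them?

H = {3, 10} meets every group (each contains at least one member of H), and |H| = 2.
The groups Delta, Flint are pairwise disjoint, so any hitting set needs a separate item for each — at least 2. Hence 2 is optimal.

2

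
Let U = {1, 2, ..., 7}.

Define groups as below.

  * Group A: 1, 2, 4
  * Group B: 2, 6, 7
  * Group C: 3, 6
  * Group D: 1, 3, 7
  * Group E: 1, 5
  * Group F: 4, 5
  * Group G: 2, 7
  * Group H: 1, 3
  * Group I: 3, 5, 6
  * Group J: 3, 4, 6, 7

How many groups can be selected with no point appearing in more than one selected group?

3

C, E, G are pairwise disjoint (C={3,6}; E={1,5}; G={2,7}).
Every remaining group overlaps one of these, and no 4 of the listed groups are pairwise disjoint, so 3 is the maximum.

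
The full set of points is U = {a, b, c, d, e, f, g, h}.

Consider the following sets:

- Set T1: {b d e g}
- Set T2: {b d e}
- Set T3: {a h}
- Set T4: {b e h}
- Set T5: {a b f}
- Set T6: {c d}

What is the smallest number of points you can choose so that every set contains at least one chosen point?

The 3 points {b, c, h} hit every set.
No choice of 2 points meets every set, so 3 is the minimum.

3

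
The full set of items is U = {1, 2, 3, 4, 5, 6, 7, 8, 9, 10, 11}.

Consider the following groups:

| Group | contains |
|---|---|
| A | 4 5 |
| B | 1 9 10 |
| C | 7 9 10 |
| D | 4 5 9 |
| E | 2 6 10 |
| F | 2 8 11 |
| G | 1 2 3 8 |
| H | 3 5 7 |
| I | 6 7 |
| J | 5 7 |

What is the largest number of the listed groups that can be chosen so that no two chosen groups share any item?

4

A, B, F, I are pairwise disjoint (A={4,5}; B={1,9,10}; F={2,8,11}; I={6,7}).
Every remaining group overlaps one of these, and no 5 of the listed groups are pairwise disjoint, so 4 is the maximum.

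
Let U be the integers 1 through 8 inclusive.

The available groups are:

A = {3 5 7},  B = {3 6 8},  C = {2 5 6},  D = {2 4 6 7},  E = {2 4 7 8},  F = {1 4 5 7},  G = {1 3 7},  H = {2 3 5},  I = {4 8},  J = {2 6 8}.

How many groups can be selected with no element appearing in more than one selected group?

C, G, I are pairwise disjoint (C={2,5,6}; G={1,3,7}; I={4,8}).
Every remaining group overlaps one of these, and no 4 of the listed groups are pairwise disjoint, so 3 is the maximum.

3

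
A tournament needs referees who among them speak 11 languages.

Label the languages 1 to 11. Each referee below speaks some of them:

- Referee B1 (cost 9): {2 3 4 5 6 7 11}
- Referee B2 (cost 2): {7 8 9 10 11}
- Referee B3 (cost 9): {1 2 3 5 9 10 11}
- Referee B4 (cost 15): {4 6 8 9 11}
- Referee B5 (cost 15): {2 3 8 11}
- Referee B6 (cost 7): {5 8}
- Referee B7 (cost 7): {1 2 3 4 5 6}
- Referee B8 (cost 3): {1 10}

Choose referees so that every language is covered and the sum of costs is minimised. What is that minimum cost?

B2, B7 together cover every language (B2 ∪ B7 = {1, 2, 3, 4, 5, 6, 7, 8, 9, 10, 11}); total cost 2 + 7 = 9.
No covering selection has total cost below 9.

9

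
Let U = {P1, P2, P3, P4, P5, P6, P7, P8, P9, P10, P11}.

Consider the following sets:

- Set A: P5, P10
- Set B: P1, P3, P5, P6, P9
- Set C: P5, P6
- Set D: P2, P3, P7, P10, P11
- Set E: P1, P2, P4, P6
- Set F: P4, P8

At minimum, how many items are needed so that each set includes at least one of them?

Take H = {P4, P5, P10}. Each listed set contains at least one of these, so H is a hitting set of size 3.
The sets C, D, F are pairwise disjoint, so any hitting set needs a separate item for each — at least 3. Hence 3 is optimal.

3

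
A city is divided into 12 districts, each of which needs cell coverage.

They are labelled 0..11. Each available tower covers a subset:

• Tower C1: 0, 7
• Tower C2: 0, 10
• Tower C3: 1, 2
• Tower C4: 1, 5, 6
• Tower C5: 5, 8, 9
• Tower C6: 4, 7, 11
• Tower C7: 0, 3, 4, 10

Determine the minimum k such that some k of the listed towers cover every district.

C3 and C4 and C5 and C6 and C7 together: C3 ∪ C4 ∪ C5 ∪ C6 ∪ C7 = {0, 1, 2, 3, 4, 5, 6, 7, 8, 9, 10, 11} — every district is covered.
No 4 of the 7 towers cover everything (all 35 combinations miss at least one district), so 5 is optimal.

5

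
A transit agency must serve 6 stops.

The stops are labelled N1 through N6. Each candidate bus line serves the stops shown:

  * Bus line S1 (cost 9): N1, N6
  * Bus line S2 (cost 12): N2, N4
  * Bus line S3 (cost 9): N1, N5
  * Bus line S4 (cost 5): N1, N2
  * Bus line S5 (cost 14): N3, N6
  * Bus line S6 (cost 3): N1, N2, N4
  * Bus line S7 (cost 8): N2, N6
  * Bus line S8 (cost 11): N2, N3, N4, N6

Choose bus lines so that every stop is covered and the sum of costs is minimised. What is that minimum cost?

20

S3, S8 together cover every stop (S3 ∪ S8 = {N1, N2, N3, N4, N5, N6}); total cost 9 + 11 = 20.
The greedy pick S6, S8, S3 costs 23; no covering selection beats 20.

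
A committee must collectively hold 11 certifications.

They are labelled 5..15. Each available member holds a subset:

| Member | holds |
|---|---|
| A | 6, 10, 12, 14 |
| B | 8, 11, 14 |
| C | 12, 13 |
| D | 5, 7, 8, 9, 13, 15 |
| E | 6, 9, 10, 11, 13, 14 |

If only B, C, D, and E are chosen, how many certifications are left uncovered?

0

Union of B, C, D, E = {5, 6, 7, 8, 9, 10, 11, 12, 13, 14, 15} — that's every certification, so 0 are uncovered.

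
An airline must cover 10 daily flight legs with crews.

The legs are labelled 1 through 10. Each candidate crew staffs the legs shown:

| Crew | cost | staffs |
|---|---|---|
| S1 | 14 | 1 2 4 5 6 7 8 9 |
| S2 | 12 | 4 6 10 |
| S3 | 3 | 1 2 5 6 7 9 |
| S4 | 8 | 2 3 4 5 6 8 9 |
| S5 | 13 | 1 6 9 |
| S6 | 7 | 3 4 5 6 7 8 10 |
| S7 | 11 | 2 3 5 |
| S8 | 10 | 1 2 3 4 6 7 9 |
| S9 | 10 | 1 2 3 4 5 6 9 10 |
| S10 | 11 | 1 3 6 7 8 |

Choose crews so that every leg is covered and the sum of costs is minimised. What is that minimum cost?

S3, S6 together cover every leg (S3 ∪ S6 = {1, 2, 3, 4, 5, 6, 7, 8, 9, 10}); total cost 3 + 7 = 10.
No covering selection has total cost below 10.

10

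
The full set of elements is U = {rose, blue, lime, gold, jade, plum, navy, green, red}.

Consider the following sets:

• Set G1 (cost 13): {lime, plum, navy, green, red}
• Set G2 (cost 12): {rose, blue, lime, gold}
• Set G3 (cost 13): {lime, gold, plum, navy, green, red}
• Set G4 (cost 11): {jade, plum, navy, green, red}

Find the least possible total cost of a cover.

23

G2, G4 together cover every element (G2 ∪ G4 = {rose, blue, lime, gold, jade, plum, navy, green, red}); total cost 12 + 11 = 23.
The greedy pick G3, G2, G4 costs 36; no covering selection beats 23.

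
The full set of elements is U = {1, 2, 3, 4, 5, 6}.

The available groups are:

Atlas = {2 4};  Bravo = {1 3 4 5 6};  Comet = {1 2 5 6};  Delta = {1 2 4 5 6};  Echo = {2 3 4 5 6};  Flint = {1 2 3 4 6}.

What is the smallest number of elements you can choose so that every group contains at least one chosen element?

2

Take H = {4, 6}. Each listed group contains at least one of these, so H is a hitting set of size 2.
No single element lies in every group, so at least 2 are needed and 2 is optimal.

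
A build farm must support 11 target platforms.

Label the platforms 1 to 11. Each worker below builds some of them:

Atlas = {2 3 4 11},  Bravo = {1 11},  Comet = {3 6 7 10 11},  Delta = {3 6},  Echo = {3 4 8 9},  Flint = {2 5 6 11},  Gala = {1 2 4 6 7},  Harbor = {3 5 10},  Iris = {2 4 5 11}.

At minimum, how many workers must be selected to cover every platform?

Bravo and Echo and Gala and Harbor together: Bravo ∪ Echo ∪ Gala ∪ Harbor = {1, 2, 3, 4, 5, 6, 7, 8, 9, 10, 11} — every platform is covered.
No 3 of the 9 workers cover everything (all 84 combinations miss at least one platform), so 4 is optimal.

4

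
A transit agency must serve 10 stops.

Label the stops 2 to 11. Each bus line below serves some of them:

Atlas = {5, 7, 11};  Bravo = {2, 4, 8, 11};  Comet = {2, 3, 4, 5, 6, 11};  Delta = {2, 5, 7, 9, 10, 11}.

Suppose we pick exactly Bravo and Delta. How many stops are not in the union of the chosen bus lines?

2

Union of Bravo, Delta = {2, 4, 5, 7, 8, 9, 10, 11}.
Not covered: 3, 6 — 2 stops.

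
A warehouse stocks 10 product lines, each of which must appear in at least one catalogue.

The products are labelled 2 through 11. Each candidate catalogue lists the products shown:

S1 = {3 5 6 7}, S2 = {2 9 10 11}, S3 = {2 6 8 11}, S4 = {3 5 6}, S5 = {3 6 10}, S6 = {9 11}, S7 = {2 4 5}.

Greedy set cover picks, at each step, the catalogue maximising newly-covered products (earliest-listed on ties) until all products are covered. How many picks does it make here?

Greedy: pick S1 (covers 4 new) → pick S2 (covers 4 new) → pick S3 (covers 1 new) → pick S7 (covers 1 new). Total picks: 4.

4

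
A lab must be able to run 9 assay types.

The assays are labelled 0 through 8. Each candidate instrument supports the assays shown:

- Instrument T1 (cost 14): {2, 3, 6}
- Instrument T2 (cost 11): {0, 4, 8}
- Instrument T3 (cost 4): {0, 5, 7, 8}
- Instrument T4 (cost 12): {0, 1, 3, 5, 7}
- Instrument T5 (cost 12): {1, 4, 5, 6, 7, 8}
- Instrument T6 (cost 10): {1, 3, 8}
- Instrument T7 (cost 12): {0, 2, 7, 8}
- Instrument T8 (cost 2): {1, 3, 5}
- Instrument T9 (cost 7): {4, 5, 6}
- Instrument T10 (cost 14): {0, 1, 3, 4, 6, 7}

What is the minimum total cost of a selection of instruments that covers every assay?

T7, T8, T9 together cover every assay (T7 ∪ T8 ∪ T9 = {0, 1, 2, 3, 4, 5, 6, 7, 8}); total cost 12 + 2 + 7 = 21.
The greedy pick T8, T3, T9, T7 costs 25; no covering selection beats 21.

21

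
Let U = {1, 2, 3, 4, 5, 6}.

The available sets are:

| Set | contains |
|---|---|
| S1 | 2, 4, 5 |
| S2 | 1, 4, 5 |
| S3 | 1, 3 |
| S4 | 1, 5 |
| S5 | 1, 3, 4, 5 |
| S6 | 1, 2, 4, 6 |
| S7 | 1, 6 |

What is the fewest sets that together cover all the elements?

2

Take {S5, S6}. Their union is {1, 2, 3, 4, 5, 6}, which is all 6 elements.
No single set has all 6 elements (the largest, S5, has 4), so 2 is optimal.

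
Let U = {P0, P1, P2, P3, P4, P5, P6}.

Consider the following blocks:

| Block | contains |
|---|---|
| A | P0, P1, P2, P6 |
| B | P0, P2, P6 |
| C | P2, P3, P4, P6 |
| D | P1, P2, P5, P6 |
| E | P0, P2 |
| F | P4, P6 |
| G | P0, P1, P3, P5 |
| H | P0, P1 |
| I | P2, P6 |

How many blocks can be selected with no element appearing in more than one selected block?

2

H, I are pairwise disjoint (H={P0,P1}; I={P2,P6}).
Every remaining block overlaps one of these, and no 3 of the listed blocks are pairwise disjoint, so 2 is the maximum.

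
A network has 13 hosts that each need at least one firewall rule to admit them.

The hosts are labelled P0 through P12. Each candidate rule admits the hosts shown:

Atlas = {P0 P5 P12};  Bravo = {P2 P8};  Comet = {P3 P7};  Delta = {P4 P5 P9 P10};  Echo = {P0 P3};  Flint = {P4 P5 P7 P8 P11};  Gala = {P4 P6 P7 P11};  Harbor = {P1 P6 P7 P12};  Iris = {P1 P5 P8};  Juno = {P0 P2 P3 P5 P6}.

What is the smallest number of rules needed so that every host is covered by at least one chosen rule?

Delta and Flint and Harbor and Juno together: Delta ∪ Flint ∪ Harbor ∪ Juno = {P0, P1, P2, P3, P4, P5, P6, P7, P8, P9, P10, P11, P12} — every host is covered.
Only Delta contains P9, so Delta is forced; the remaining 9 hosts need at least 3 more rules (each remaining rule adds at most 4) — so at least 4 rules are needed, and 4 is optimal.

4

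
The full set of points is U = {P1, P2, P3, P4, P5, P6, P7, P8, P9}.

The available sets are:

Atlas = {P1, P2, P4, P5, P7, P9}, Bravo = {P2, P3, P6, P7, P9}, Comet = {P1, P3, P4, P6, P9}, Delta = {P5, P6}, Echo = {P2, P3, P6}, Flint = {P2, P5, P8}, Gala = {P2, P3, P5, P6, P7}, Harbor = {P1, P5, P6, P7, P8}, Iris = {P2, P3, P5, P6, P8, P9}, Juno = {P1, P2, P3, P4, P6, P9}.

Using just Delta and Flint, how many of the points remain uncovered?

Union of Delta, Flint = {P2, P5, P6, P8}.
Not covered: P1, P3, P4, P7, P9 — 5 points.

5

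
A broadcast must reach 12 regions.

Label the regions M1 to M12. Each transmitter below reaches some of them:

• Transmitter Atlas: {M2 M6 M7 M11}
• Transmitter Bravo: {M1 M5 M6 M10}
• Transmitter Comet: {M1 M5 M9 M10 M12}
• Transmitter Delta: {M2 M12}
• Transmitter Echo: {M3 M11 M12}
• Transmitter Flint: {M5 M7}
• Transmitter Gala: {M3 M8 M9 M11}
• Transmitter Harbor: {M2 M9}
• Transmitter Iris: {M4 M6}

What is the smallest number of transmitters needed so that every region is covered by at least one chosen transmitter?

4

Atlas and Comet and Gala and Iris together: Atlas ∪ Comet ∪ Gala ∪ Iris = {M1, M2, M3, M4, M5, M6, M7, M8, M9, M10, M11, M12} — every region is covered.
No 3 of the 9 transmitters cover everything (all 84 combinations miss at least one region), so 4 is optimal.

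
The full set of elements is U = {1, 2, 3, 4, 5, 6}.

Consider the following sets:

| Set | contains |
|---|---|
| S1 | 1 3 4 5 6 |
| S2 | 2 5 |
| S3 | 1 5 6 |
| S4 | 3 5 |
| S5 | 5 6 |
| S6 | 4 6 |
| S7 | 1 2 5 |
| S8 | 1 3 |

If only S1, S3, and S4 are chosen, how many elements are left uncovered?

Union of S1, S3, S4 = {1, 3, 4, 5, 6}.
Not covered: 2 — 1 element.

1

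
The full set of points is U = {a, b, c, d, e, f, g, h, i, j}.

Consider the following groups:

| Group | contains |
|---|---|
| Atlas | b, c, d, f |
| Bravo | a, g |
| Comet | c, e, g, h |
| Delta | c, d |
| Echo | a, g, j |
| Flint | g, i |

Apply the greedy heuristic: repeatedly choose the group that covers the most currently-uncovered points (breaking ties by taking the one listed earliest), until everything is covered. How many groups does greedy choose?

Greedy: pick Atlas (covers 4 new) → pick Comet (covers 3 new) → pick Echo (covers 2 new) → pick Flint (covers 1 new). Total picks: 4.

4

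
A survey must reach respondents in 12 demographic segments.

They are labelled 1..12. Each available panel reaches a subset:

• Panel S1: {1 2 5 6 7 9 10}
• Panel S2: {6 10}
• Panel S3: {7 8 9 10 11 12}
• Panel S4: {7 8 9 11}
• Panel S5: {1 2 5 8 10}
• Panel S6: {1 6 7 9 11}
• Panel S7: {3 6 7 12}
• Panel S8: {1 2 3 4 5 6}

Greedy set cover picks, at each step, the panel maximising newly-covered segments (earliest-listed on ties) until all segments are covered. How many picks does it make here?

Greedy: pick S1 (covers 7 new) → pick S3 (covers 3 new) → pick S8 (covers 2 new). Total picks: 3.
(The true minimum cover uses only 2 panels, so greedy is not optimal here.)

3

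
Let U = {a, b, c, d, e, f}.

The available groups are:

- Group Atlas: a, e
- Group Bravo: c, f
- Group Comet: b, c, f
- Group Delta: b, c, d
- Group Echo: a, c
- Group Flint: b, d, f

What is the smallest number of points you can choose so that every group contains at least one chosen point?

3

Take H = {a, c, f}. Each listed group contains at least one of these, so H is a hitting set of size 3.
No choice of 2 points meets every group, so 3 is the minimum.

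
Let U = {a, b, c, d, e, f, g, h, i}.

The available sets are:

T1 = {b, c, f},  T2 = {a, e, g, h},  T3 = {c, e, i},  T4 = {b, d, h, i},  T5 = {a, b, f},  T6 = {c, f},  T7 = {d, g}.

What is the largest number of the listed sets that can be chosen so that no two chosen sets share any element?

T3, T5, T7 are pairwise disjoint (T3={c,e,i}; T5={a,b,f}; T7={d,g}).
Every remaining set overlaps one of these, and no 4 of the listed sets are pairwise disjoint, so 3 is the maximum.

3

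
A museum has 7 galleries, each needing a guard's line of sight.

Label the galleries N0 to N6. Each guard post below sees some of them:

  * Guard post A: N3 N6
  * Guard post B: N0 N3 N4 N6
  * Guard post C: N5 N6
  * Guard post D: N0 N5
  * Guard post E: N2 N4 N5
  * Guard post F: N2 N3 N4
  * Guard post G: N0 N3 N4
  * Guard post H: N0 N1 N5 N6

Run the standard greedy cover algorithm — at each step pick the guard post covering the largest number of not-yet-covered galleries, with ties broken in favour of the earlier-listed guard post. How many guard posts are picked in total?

3

Greedy: pick B (covers 4 new) → pick E (covers 2 new) → pick H (covers 1 new). Total picks: 3.
(The true minimum cover uses only 2 guard posts, so greedy is not optimal here.)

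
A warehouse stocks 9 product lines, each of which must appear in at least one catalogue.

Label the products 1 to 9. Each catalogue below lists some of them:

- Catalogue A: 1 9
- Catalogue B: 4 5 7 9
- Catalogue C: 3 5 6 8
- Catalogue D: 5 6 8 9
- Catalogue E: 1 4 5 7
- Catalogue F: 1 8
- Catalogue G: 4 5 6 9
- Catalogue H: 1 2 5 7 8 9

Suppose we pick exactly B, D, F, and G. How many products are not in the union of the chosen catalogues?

2

Union of B, D, F, G = {1, 4, 5, 6, 7, 8, 9}.
Not covered: 2, 3 — 2 products.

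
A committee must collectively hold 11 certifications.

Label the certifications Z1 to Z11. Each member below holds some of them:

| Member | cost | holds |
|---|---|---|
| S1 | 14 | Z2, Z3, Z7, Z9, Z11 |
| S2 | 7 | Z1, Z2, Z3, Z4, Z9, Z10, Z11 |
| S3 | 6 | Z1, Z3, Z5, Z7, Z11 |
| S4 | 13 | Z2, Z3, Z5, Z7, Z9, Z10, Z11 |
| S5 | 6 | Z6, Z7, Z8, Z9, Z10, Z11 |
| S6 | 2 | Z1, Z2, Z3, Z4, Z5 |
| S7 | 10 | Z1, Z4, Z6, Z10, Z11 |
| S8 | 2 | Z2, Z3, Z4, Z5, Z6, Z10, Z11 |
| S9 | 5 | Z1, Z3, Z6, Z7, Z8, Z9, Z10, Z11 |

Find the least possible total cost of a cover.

S8, S9 together cover every certification (S8 ∪ S9 = {Z1, Z2, Z3, Z4, Z5, Z6, Z7, Z8, Z9, Z10, Z11}); total cost 2 + 5 = 7.
No covering selection has total cost below 7.

7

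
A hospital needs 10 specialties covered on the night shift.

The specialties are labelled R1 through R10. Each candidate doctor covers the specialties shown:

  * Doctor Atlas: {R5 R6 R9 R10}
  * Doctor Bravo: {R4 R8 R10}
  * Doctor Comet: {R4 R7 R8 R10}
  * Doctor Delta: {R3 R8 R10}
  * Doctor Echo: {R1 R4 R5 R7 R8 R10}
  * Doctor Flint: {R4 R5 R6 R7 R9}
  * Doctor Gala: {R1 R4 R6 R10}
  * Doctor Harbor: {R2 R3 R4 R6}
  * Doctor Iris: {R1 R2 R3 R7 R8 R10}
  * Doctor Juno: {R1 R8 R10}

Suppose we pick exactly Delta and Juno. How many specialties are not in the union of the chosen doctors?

6

Union of Delta, Juno = {R1, R3, R8, R10}.
Not covered: R2, R4, R5, R6, R7, R9 — 6 specialties.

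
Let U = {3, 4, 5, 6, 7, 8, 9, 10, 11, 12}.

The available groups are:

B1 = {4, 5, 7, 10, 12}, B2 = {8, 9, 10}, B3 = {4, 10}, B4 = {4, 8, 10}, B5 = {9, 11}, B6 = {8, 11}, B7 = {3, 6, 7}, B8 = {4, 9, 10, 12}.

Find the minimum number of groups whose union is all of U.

4

Take {B1, B5, B6, B7}. Their union is {3, 4, 5, 6, 7, 8, 9, 10, 11, 12}, which is all 10 points.
Only B1 contains 5, so B1 is forced; the remaining 5 points need at least 3 more groups (each remaining group adds at most 2) — so at least 4 groups are needed, and 4 is optimal.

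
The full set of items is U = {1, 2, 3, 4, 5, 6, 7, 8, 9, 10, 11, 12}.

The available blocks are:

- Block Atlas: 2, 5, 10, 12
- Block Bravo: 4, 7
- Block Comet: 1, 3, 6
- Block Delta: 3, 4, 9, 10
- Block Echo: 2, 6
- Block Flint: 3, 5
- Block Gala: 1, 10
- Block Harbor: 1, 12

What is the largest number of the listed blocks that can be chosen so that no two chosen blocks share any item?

Bravo, Echo, Flint, Harbor are pairwise disjoint (Bravo={4,7}; Echo={2,6}; Flint={3,5}; Harbor={1,12}).
Every remaining block overlaps one of these, and no 5 of the listed blocks are pairwise disjoint, so 4 is the maximum.

4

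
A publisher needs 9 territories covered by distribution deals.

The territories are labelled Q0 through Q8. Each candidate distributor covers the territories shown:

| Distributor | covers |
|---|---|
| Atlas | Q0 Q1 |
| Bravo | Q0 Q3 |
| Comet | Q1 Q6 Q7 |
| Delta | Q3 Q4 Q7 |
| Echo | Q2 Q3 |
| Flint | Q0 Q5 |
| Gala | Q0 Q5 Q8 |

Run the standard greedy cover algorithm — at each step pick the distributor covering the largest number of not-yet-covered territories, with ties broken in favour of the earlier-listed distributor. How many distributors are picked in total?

Greedy: pick Comet (covers 3 new) → pick Gala (covers 3 new) → pick Delta (covers 2 new) → pick Echo (covers 1 new). Total picks: 4.

4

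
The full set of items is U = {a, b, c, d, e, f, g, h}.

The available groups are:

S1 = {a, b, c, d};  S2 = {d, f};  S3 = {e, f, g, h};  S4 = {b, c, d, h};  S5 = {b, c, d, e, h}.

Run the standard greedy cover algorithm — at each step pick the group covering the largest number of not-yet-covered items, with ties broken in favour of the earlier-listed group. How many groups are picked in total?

Greedy: pick S5 (covers 5 new) → pick S3 (covers 2 new) → pick S1 (covers 1 new). Total picks: 3.
(The true minimum cover uses only 2 groups, so greedy is not optimal here.)

3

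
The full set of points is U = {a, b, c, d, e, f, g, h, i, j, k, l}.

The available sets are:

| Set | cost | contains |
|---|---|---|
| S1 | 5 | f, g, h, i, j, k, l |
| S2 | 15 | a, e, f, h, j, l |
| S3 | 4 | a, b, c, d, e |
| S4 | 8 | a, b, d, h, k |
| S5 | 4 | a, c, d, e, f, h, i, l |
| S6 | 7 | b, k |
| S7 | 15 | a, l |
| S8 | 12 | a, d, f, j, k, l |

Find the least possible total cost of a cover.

9

S1, S3 together cover every point (S1 ∪ S3 = {a, b, c, d, e, f, g, h, i, j, k, l}); total cost 5 + 4 = 9.
The greedy pick S5, S1, S3 costs 13; no covering selection beats 9.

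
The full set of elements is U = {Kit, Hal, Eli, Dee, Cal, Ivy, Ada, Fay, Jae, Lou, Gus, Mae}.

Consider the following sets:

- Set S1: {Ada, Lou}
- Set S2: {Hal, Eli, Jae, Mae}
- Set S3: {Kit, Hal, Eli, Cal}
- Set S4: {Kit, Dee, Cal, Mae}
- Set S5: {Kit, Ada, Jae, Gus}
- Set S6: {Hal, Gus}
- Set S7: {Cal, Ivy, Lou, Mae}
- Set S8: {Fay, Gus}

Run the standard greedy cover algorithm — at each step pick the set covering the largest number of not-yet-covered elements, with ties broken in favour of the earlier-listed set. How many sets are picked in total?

5

Greedy: pick S2 (covers 4 new) → pick S4 (covers 3 new) → pick S1 (covers 2 new) → pick S8 (covers 2 new) → pick S7 (covers 1 new). Total picks: 5.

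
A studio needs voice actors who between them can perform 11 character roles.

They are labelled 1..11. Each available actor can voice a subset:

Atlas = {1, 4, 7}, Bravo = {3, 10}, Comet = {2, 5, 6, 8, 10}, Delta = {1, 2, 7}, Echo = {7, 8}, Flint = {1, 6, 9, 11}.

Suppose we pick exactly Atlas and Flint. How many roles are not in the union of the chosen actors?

5

Union of Atlas, Flint = {1, 4, 6, 7, 9, 11}.
Not covered: 2, 3, 5, 8, 10 — 5 roles.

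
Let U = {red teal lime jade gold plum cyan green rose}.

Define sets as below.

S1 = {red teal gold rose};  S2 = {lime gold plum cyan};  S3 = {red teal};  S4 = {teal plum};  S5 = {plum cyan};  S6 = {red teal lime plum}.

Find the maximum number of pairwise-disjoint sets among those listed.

2

S3, S5 are pairwise disjoint (S3={red,teal}; S5={plum,cyan}).
Every remaining set overlaps one of these, and no 3 of the listed sets are pairwise disjoint, so 2 is the maximum.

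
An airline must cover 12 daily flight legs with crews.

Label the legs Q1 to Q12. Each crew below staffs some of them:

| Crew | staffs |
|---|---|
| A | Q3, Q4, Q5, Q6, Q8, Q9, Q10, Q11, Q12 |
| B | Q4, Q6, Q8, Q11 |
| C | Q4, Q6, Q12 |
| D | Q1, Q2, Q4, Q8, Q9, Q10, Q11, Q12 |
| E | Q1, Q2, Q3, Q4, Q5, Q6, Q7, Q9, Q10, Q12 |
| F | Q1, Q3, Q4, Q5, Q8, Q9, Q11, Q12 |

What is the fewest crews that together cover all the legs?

Take {B, E}. Their union is {Q1, Q2, Q3, Q4, Q5, Q6, Q7, Q8, Q9, Q10, Q11, Q12}, which is all 12 legs.
No single crew has all 12 legs (the largest, E, has 10), so 2 is optimal.

2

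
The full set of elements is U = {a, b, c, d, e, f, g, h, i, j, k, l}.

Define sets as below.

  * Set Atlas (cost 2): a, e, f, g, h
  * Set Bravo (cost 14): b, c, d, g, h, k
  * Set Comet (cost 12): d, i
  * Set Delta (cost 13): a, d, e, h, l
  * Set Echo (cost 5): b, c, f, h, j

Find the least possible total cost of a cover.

Bravo, Comet, Delta, Echo together cover every element (Bravo ∪ Comet ∪ Delta ∪ Echo = {a, b, c, d, e, f, g, h, i, j, k, l}); total cost 14 + 12 + 13 + 5 = 44.
The greedy pick Atlas, Echo, Comet, Delta, Bravo costs 46; no covering selection beats 44.

44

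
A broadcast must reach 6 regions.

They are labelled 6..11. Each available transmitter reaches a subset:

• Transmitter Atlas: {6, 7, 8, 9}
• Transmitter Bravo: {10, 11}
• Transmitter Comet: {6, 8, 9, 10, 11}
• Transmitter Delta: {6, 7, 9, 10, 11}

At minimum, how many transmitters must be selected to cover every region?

Take {Atlas, Bravo}. Their union is {6, 7, 8, 9, 10, 11}, which is all 6 regions.
No single transmitter has all 6 regions (the largest, Comet, has 5), so 2 is optimal.

2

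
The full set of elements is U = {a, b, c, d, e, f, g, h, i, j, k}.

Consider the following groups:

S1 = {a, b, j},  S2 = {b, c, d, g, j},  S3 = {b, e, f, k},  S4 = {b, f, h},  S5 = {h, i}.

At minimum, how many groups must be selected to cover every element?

4

S1 and S2 and S3 and S5 together: S1 ∪ S2 ∪ S3 ∪ S5 = {a, b, c, d, e, f, g, h, i, j, k} — every element is covered.
Only S1 contains a, so S1 is forced; the remaining 8 elements need at least 3 more groups (each remaining group adds at most 3) — so at least 4 groups are needed, and 4 is optimal.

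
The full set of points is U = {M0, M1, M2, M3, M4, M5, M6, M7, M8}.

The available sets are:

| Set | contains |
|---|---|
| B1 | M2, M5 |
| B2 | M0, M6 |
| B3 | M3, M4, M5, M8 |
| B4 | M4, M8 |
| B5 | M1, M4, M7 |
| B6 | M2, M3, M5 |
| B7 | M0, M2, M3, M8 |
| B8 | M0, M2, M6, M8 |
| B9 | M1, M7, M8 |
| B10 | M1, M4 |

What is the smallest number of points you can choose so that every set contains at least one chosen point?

The 4 points {M0, M1, M5, M8} hit every set.
No choice of 3 points meets every set, so 4 is the minimum.

4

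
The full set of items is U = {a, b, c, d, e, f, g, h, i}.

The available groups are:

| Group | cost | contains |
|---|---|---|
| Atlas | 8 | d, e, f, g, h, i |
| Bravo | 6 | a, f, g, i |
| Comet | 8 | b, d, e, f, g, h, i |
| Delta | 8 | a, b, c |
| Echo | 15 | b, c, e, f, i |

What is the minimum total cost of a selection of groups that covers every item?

16

Atlas, Delta together cover every item (Atlas ∪ Delta = {a, b, c, d, e, f, g, h, i}); total cost 8 + 8 = 16.
No covering selection has total cost below 16.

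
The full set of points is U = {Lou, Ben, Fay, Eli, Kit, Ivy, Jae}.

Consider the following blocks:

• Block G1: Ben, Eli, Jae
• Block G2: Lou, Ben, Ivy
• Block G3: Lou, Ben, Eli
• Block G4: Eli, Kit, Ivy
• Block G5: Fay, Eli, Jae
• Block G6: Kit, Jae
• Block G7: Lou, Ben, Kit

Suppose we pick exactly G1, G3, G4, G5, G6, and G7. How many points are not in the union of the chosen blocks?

0

Union of G1, G3, G4, G5, G6, G7 = {Lou, Ben, Fay, Eli, Kit, Ivy, Jae} — that's every point, so 0 are uncovered.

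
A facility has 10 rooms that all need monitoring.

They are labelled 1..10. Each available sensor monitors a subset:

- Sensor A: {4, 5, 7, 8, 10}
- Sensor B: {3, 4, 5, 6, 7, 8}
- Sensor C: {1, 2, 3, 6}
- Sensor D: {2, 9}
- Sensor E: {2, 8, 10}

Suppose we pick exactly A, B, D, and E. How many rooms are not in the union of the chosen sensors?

Union of A, B, D, E = {2, 3, 4, 5, 6, 7, 8, 9, 10}.
Not covered: 1 — 1 room.

1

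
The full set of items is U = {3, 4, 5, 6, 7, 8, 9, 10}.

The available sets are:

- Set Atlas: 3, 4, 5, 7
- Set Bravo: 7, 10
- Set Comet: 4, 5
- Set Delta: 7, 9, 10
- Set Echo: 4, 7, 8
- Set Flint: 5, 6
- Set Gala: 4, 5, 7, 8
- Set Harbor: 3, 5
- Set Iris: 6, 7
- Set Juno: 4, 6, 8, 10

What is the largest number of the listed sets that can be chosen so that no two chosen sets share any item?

2

Bravo, Comet are pairwise disjoint (Bravo={7,10}; Comet={4,5}).
Every remaining set overlaps one of these, and no 3 of the listed sets are pairwise disjoint, so 2 is the maximum.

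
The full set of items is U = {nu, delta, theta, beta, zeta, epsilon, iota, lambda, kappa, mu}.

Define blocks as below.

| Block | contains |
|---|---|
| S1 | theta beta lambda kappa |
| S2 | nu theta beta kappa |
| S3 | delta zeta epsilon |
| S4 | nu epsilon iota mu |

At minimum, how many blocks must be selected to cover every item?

Take {S1, S3, S4}. Their union is {nu, delta, theta, beta, zeta, epsilon, iota, lambda, kappa, mu}, which is all 10 items.
Each block has at most 4 items, and 2·4 = 8 < 10 — so at least 3 blocks are needed, and 3 is optimal.

3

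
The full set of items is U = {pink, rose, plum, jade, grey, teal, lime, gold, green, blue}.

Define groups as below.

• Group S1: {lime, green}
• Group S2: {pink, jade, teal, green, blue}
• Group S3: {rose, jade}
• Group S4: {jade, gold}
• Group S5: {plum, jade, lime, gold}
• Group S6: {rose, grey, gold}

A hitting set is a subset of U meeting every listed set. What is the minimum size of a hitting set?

H = {jade, grey, lime} meets every group (each contains at least one member of H), and |H| = 3.
No choice of 2 items meets every group, so 3 is the minimum.

3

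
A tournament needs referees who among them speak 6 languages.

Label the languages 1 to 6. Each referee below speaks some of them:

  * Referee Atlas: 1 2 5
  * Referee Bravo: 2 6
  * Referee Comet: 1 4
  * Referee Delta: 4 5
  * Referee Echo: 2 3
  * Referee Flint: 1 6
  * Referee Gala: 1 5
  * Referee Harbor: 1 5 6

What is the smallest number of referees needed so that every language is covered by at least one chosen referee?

3

Take {Comet, Echo, Harbor}. Their union is {1, 2, 3, 4, 5, 6}, which is all 6 languages.
Only Echo contains 3, so Echo is forced; the remaining 4 languages need at least 2 more referees (each remaining referee adds at most 3) — so at least 3 referees are needed, and 3 is optimal.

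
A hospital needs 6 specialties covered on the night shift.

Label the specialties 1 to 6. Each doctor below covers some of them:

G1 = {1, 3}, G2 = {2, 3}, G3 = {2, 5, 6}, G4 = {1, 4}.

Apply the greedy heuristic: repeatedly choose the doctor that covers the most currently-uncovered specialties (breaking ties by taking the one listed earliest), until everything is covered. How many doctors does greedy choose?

3

Greedy: pick G3 (covers 3 new) → pick G1 (covers 2 new) → pick G4 (covers 1 new). Total picks: 3.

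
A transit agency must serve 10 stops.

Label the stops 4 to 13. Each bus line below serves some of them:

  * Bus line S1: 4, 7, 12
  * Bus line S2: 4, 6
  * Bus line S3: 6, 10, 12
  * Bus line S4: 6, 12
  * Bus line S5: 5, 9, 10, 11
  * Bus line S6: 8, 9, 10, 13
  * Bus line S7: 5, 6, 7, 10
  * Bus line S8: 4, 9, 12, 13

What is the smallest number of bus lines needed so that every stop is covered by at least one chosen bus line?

S1 and S5 and S6 and S7 together: S1 ∪ S5 ∪ S6 ∪ S7 = {4, 5, 6, 7, 8, 9, 10, 11, 12, 13} — every stop is covered.
No 3 of the 8 bus lines cover everything (all 56 combinations miss at least one stop), so 4 is optimal.

4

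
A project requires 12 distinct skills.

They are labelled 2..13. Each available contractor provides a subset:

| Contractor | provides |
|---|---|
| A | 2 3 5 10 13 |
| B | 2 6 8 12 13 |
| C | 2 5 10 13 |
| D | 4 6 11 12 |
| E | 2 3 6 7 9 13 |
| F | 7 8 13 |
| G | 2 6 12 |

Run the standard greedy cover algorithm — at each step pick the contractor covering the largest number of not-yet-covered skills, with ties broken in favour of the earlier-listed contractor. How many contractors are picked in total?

4

Greedy: pick E (covers 6 new) → pick D (covers 3 new) → pick A (covers 2 new) → pick B (covers 1 new). Total picks: 4.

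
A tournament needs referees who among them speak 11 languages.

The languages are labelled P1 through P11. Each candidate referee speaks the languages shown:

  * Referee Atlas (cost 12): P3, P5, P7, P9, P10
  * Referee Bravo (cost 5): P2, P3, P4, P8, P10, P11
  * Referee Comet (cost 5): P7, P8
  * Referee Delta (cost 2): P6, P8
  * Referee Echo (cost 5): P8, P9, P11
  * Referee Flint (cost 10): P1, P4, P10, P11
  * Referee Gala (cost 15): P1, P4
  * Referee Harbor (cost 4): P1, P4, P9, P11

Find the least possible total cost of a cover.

Atlas, Bravo, Delta, Harbor together cover every language (Atlas ∪ Bravo ∪ Delta ∪ Harbor = {P1, P2, P3, P4, P5, P6, P7, P8, P9, P10, P11}); total cost 12 + 5 + 2 + 4 = 23.
The greedy pick Bravo, Delta, Harbor, Comet, Atlas costs 28; no covering selection beats 23.

23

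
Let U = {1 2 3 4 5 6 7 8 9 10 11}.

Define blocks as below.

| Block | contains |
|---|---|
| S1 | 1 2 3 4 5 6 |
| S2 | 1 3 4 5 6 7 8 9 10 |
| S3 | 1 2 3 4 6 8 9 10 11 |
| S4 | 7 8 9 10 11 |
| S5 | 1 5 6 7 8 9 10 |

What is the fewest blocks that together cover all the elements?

2

S1 and S4 cover everything between them: the union {1, 2, 3, 4, 5, 6, 7, 8, 9, 10, 11} is all of U.
No single block has all 11 elements (the largest, S2, has 9), so 2 is optimal.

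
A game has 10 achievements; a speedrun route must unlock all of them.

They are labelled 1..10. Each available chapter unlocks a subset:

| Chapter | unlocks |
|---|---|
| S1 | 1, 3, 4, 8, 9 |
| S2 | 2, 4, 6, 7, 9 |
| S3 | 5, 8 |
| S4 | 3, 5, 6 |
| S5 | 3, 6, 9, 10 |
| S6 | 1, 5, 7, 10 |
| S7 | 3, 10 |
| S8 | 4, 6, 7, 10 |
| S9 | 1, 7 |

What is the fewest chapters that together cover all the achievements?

3

S1 and S2 and S6 together: S1 ∪ S2 ∪ S6 = {1, 2, 3, 4, 5, 6, 7, 8, 9, 10} — every achievement is covered.
Only S2 contains 2, so S2 is forced; the remaining 5 achievements need at least 2 more chapters (each remaining chapter adds at most 3) — so at least 3 chapters are needed, and 3 is optimal.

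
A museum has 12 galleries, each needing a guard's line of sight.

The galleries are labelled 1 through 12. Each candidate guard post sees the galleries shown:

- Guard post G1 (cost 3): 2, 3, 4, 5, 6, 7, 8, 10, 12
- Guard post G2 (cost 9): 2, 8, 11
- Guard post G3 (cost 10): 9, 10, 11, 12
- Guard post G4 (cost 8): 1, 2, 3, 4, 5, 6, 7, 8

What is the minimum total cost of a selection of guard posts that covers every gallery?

G3, G4 together cover every gallery (G3 ∪ G4 = {1, 2, 3, 4, 5, 6, 7, 8, 9, 10, 11, 12}); total cost 10 + 8 = 18.
The greedy pick G1, G3, G4 costs 21; no covering selection beats 18.

18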